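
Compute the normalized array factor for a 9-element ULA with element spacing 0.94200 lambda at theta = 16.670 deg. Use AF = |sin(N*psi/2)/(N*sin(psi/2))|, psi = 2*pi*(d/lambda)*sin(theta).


psi = 2*pi*0.94200*sin(16.670 deg) = 1.697850 rad
AF = |sin(9*1.697850/2) / (9*sin(1.697850/2))| = 0.1447

0.1447


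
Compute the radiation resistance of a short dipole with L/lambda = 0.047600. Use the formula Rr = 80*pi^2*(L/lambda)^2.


Rr = 80 * pi^2 * (0.047600)^2 = 80 * 9.869604 * 2.265760e-03 = 1.789 ohm

1.789 ohm


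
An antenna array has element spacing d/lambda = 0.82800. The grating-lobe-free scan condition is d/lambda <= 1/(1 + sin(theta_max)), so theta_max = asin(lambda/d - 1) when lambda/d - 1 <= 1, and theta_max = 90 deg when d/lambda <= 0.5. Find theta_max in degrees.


lambda/d - 1 = 1/0.82800 - 1 = 0.2077295
theta_max = asin(0.2077295) = 11.99 deg

11.99 deg


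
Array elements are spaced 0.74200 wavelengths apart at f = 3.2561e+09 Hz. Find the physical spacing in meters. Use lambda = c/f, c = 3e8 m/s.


lambda = c / f = 3.0000e+08 / 3.2561e+09 = 0.09213476 m
d = 0.74200 * 0.09213476 = 0.06836 m

0.06836 m


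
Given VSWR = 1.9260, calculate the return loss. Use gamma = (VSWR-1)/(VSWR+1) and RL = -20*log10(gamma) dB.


gamma = (1.9260 - 1) / (1.9260 + 1) = 0.3164730
RL = -20 * log10(0.3164730) = 9.993 dB

9.993 dB


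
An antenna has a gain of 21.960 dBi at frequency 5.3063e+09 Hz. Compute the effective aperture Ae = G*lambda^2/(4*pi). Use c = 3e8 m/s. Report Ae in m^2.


lambda = c / f = 3.0000e+08 / 5.3063e+09 = 0.05653657 m
G_linear = 10^(21.960/10) = 157.0363
Ae = G_linear * lambda^2 / (4*pi) = 157.0363 * 0.05653657^2 / (4*pi) = 0.03994 m^2

0.03994 m^2


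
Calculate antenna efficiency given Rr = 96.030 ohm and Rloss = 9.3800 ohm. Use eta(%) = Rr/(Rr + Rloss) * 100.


eta = 96.030 / (96.030 + 9.3800) * 100 = 91.10%

91.10%


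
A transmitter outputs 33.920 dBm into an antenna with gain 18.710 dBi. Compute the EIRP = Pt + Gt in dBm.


EIRP = Pt + Gt = 33.920 + 18.710 = 52.63 dBm

52.63 dBm


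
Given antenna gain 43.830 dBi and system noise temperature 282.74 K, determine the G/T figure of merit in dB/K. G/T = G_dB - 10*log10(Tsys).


G/T = 43.830 - 10*log10(282.74) = 43.830 - 24.51387 = 19.32 dB/K

19.32 dB/K


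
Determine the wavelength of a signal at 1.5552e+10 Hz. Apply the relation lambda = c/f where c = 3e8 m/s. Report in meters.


lambda = c / f = 3.0000e+08 / 1.5552e+10 = 0.01929 m

0.01929 m


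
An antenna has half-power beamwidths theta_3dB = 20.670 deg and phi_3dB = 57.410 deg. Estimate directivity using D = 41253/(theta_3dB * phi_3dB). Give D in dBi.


D_linear = 41253 / (20.670 * 57.410) = 34.76382
D_dBi = 10 * log10(34.76382) = 15.41 dBi

15.41 dBi


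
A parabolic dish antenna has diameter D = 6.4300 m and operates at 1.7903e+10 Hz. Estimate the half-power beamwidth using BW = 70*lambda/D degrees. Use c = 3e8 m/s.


lambda = c / f = 3.0000e+08 / 1.7903e+10 = 0.01675697 m
BW = 70 * 0.01675697 / 6.4300 = 0.1824 deg

0.1824 deg


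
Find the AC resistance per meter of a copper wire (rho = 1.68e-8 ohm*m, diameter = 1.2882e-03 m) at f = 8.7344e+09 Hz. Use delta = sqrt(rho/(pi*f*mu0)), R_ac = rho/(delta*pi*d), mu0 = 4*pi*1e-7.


delta = sqrt(1.68e-8 / (pi * 8.7344e+09 * 4*pi*1e-7)) = 6.980045e-07 m
R_ac = 1.68e-8 / (6.980045e-07 * pi * 1.2882e-03) = 5.947 ohm/m

5.947 ohm/m


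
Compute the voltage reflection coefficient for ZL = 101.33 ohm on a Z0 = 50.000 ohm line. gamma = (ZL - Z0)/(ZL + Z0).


gamma = (101.33 - 50.000) / (101.33 + 50.000) = 0.3392

0.3392


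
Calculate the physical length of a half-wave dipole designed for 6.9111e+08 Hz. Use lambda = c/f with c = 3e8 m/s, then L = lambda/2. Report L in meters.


lambda = c / f = 3.0000e+08 / 6.9111e+08 = 0.4340843 m
L = lambda / 2 = 0.4340843 / 2 = 0.2170 m

0.2170 m


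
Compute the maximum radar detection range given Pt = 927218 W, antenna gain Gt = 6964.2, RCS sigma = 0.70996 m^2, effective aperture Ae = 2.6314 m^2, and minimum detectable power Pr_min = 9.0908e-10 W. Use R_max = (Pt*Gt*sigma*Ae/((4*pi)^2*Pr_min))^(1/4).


R^4 = 927218*6964.2*0.70996*2.6314 / ((4*pi)^2 * 9.0908e-10) = 8.403341e+16
R_max = 8.403341e+16^0.25 = 17026 m

17026 m


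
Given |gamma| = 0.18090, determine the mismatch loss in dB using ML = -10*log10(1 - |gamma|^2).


ML = -10 * log10(1 - 0.18090^2) = -10 * log10(0.96727519) = 0.1445 dB

0.1445 dB


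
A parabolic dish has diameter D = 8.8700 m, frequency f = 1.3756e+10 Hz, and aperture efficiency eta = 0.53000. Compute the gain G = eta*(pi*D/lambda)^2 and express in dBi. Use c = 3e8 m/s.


lambda = c / f = 3.0000e+08 / 1.3756e+10 = 0.02180867 m
G_linear = 0.53000 * (pi * 8.8700 / 0.02180867)^2 = 865295.6
G_dBi = 10 * log10(865295.6) = 59.37 dBi

59.37 dBi


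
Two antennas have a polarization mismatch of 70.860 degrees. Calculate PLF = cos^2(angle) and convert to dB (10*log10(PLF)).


PLF_linear = cos^2(70.860 deg) = 0.1075037
PLF_dB = 10 * log10(0.1075037) = -9.686 dB

-9.686 dB


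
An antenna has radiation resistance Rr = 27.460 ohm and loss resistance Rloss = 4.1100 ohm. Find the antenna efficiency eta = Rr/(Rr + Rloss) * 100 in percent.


eta = 27.460 / (27.460 + 4.1100) * 100 = 86.98%

86.98%


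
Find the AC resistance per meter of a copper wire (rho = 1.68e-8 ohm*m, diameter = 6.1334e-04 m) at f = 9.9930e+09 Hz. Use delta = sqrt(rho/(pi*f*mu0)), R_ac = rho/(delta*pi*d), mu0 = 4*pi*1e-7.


delta = sqrt(1.68e-8 / (pi * 9.9930e+09 * 4*pi*1e-7)) = 6.525696e-07 m
R_ac = 1.68e-8 / (6.525696e-07 * pi * 6.1334e-04) = 13.36 ohm/m

13.36 ohm/m


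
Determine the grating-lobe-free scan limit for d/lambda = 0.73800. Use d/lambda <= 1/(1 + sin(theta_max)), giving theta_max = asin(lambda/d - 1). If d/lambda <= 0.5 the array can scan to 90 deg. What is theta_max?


lambda/d - 1 = 1/0.73800 - 1 = 0.3550136
theta_max = asin(0.3550136) = 20.79 deg

20.79 deg


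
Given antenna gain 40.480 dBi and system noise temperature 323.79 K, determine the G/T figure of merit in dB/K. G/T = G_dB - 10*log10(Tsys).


G/T = 40.480 - 10*log10(323.79) = 40.480 - 25.10263 = 15.38 dB/K

15.38 dB/K


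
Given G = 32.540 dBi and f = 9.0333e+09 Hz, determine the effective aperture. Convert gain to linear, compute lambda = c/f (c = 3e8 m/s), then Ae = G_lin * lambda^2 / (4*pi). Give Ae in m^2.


lambda = c / f = 3.0000e+08 / 9.0333e+09 = 0.03321045 m
G_linear = 10^(32.540/10) = 1794.734
Ae = G_linear * lambda^2 / (4*pi) = 1794.734 * 0.03321045^2 / (4*pi) = 0.1575 m^2

0.1575 m^2


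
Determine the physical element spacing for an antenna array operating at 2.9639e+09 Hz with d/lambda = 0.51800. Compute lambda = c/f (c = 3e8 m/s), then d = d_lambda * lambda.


lambda = c / f = 3.0000e+08 / 2.9639e+09 = 0.1012180 m
d = 0.51800 * 0.1012180 = 0.05243 m

0.05243 m


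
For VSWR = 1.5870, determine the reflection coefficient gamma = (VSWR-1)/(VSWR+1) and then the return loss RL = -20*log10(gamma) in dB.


gamma = (1.5870 - 1) / (1.5870 + 1) = 0.2269037
RL = -20 * log10(0.2269037) = 12.88 dB

12.88 dB


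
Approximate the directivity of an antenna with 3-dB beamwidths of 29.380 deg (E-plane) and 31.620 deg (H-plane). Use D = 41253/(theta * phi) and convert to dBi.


D_linear = 41253 / (29.380 * 31.620) = 44.40602
D_dBi = 10 * log10(44.40602) = 16.47 dBi

16.47 dBi


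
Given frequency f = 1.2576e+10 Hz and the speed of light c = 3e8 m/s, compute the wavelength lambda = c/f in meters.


lambda = c / f = 3.0000e+08 / 1.2576e+10 = 0.02385 m

0.02385 m


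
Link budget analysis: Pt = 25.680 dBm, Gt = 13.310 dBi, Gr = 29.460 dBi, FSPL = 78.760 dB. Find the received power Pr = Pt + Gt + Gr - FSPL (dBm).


Pr = 25.680 + 13.310 + 29.460 - 78.760 = -10.31 dBm

-10.31 dBm


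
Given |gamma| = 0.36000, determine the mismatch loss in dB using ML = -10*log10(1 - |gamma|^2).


ML = -10 * log10(1 - 0.36000^2) = -10 * log10(0.8704) = 0.6028 dB

0.6028 dB


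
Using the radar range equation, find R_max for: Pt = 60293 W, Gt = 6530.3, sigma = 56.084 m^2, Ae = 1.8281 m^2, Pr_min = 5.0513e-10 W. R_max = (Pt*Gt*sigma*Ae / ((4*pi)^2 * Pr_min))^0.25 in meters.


R^4 = 60293*6530.3*56.084*1.8281 / ((4*pi)^2 * 5.0513e-10) = 5.060764e+17
R_max = 5.060764e+17^0.25 = 26672 m

26672 m


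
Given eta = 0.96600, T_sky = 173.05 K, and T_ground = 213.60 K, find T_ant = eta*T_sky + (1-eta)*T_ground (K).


T_ant = 0.96600 * 173.05 + (1 - 0.96600) * 213.60 = 174.4 K

174.4 K


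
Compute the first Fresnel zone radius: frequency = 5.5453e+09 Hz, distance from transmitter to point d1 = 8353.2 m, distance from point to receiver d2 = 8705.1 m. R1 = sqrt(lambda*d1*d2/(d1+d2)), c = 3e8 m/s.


lambda = c / f = 3.0000e+08 / 5.5453e+09 = 0.05409987 m
R1 = sqrt(0.05409987 * 8353.2 * 8705.1 / (8353.2 + 8705.1)) = 15.19 m

15.19 m


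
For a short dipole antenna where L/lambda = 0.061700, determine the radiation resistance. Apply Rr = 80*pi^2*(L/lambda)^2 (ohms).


Rr = 80 * pi^2 * (0.061700)^2 = 80 * 9.869604 * 3.806890e-03 = 3.006 ohm

3.006 ohm


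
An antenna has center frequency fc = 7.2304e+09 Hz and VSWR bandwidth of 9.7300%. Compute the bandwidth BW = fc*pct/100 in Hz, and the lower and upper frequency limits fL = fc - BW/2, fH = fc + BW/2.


BW = 7.2304e+09 * 9.7300/100 = 7.035179e+08 Hz
fL = 7.2304e+09 - 7.035179e+08/2 = 6.879e+09 Hz
fH = 7.2304e+09 + 7.035179e+08/2 = 7.582e+09 Hz

BW=7.035e+08 Hz, fL=6.879e+09 Hz, fH=7.582e+09 Hz


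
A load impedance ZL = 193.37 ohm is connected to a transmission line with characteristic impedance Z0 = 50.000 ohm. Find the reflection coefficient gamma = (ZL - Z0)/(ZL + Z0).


gamma = (193.37 - 50.000) / (193.37 + 50.000) = 0.5891

0.5891


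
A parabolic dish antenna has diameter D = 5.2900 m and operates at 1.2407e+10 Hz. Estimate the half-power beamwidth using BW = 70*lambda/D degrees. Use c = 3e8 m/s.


lambda = c / f = 3.0000e+08 / 1.2407e+10 = 0.02417990 m
BW = 70 * 0.02417990 / 5.2900 = 0.3200 deg

0.3200 deg


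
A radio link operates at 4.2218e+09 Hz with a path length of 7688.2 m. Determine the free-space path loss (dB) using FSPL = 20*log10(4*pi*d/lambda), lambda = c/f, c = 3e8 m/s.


lambda = c / f = 3.0000e+08 / 4.2218e+09 = 0.07105974 m
FSPL = 20 * log10(4*pi*7688.2/0.07105974) = 122.7 dB

122.7 dB


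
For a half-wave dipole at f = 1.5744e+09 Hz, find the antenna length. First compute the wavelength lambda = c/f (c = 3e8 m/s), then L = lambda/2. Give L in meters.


lambda = c / f = 3.0000e+08 / 1.5744e+09 = 0.1905488 m
L = lambda / 2 = 0.1905488 / 2 = 0.09527 m

0.09527 m


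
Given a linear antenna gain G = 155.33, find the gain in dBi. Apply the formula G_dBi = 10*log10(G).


G_dBi = 10 * log10(155.33) = 21.91 dBi

21.91 dBi


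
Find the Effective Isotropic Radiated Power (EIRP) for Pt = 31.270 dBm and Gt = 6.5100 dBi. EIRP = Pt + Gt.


EIRP = Pt + Gt = 31.270 + 6.5100 = 37.78 dBm

37.78 dBm


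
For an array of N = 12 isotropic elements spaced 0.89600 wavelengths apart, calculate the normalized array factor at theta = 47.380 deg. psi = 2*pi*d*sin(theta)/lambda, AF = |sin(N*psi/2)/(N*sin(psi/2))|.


psi = 2*pi*0.89600*sin(47.380 deg) = 4.142700 rad
AF = |sin(12*4.142700/2) / (12*sin(4.142700/2))| = 0.02593

0.02593


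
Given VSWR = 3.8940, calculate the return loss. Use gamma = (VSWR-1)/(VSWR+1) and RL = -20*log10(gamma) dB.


gamma = (3.8940 - 1) / (3.8940 + 1) = 0.5913363
RL = -20 * log10(0.5913363) = 4.563 dB

4.563 dB


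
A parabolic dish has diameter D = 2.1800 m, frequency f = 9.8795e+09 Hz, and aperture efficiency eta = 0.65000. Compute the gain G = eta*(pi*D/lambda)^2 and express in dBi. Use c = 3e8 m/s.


lambda = c / f = 3.0000e+08 / 9.8795e+09 = 0.03036591 m
G_linear = 0.65000 * (pi * 2.1800 / 0.03036591)^2 = 33063.86
G_dBi = 10 * log10(33063.86) = 45.19 dBi

45.19 dBi


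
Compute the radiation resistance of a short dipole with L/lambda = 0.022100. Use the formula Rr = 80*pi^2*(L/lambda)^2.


Rr = 80 * pi^2 * (0.022100)^2 = 80 * 9.869604 * 4.884100e-04 = 0.3856 ohm

0.3856 ohm


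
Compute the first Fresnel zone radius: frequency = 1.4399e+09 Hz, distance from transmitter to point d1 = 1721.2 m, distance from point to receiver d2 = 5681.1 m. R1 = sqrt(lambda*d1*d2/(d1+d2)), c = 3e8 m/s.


lambda = c / f = 3.0000e+08 / 1.4399e+09 = 0.2083478 m
R1 = sqrt(0.2083478 * 1721.2 * 5681.1 / (1721.2 + 5681.1)) = 16.59 m

16.59 m


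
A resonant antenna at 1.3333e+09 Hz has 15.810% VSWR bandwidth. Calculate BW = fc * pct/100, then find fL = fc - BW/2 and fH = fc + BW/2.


BW = 1.3333e+09 * 15.810/100 = 2.107947e+08 Hz
fL = 1.3333e+09 - 2.107947e+08/2 = 1.228e+09 Hz
fH = 1.3333e+09 + 2.107947e+08/2 = 1.439e+09 Hz

BW=2.108e+08 Hz, fL=1.228e+09 Hz, fH=1.439e+09 Hz


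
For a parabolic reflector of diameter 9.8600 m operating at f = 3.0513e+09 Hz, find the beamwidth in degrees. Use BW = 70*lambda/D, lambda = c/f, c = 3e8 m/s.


lambda = c / f = 3.0000e+08 / 3.0513e+09 = 0.09831875 m
BW = 70 * 0.09831875 / 9.8600 = 0.6980 deg

0.6980 deg


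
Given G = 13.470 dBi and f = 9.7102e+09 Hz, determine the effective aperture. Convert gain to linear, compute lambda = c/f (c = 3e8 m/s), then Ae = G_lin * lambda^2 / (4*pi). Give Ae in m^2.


lambda = c / f = 3.0000e+08 / 9.7102e+09 = 0.03089535 m
G_linear = 10^(13.470/10) = 22.23310
Ae = G_linear * lambda^2 / (4*pi) = 22.23310 * 0.03089535^2 / (4*pi) = 1.689e-03 m^2

1.689e-03 m^2


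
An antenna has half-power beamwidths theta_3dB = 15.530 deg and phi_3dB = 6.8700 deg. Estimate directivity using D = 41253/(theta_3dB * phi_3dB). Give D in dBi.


D_linear = 41253 / (15.530 * 6.8700) = 386.6583
D_dBi = 10 * log10(386.6583) = 25.87 dBi

25.87 dBi


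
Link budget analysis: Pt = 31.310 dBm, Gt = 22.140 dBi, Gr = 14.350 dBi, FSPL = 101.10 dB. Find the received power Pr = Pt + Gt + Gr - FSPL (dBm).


Pr = 31.310 + 22.140 + 14.350 - 101.10 = -33.30 dBm

-33.30 dBm


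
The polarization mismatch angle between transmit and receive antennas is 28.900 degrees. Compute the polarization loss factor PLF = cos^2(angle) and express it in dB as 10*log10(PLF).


PLF_linear = cos^2(28.900 deg) = 0.7664381
PLF_dB = 10 * log10(0.7664381) = -1.155 dB

-1.155 dB


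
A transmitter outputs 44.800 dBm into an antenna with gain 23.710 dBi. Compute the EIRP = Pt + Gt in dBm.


EIRP = Pt + Gt = 44.800 + 23.710 = 68.51 dBm

68.51 dBm


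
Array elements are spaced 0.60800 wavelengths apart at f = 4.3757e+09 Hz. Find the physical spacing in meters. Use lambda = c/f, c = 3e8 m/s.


lambda = c / f = 3.0000e+08 / 4.3757e+09 = 0.06856046 m
d = 0.60800 * 0.06856046 = 0.04168 m

0.04168 m


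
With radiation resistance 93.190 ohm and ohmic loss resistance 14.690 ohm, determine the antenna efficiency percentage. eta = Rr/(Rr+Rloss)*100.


eta = 93.190 / (93.190 + 14.690) * 100 = 86.38%

86.38%


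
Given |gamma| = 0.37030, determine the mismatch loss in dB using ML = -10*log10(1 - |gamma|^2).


ML = -10 * log10(1 - 0.37030^2) = -10 * log10(0.86287791) = 0.6405 dB

0.6405 dB


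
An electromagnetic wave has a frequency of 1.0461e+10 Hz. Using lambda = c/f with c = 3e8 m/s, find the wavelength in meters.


lambda = c / f = 3.0000e+08 / 1.0461e+10 = 0.02868 m

0.02868 m


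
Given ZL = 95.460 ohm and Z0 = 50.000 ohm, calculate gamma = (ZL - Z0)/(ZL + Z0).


gamma = (95.460 - 50.000) / (95.460 + 50.000) = 0.3125

0.3125


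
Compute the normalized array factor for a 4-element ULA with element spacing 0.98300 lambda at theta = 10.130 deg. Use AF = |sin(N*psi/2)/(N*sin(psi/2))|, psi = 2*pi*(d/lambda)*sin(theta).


psi = 2*pi*0.98300*sin(10.130 deg) = 1.086314 rad
AF = |sin(4*1.086314/2) / (4*sin(1.086314/2))| = 0.3987

0.3987


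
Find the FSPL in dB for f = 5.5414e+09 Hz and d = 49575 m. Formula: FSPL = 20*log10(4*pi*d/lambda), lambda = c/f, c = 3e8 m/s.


lambda = c / f = 3.0000e+08 / 5.5414e+09 = 0.05413794 m
FSPL = 20 * log10(4*pi*49575/0.05413794) = 141.2 dB

141.2 dB


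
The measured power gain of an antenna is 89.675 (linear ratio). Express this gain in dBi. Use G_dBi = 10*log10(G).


G_dBi = 10 * log10(89.675) = 19.53 dBi

19.53 dBi


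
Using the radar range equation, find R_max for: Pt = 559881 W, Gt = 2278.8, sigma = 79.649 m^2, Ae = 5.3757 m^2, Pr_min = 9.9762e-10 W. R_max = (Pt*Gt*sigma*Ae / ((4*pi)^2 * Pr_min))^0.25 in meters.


R^4 = 559881*2278.8*79.649*5.3757 / ((4*pi)^2 * 9.9762e-10) = 3.467627e+18
R_max = 3.467627e+18^0.25 = 43153 m

43153 m


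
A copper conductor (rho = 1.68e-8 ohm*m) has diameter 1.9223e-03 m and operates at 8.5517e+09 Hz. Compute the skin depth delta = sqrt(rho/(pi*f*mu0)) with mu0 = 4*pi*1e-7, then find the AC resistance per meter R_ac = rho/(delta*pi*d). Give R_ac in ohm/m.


delta = sqrt(1.68e-8 / (pi * 8.5517e+09 * 4*pi*1e-7)) = 7.054213e-07 m
R_ac = 1.68e-8 / (7.054213e-07 * pi * 1.9223e-03) = 3.944 ohm/m

3.944 ohm/m


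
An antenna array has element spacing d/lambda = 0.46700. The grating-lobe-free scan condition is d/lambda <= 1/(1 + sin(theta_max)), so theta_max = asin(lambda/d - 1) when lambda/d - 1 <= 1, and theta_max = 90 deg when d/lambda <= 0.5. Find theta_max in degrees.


lambda/d - 1 = 1/0.46700 - 1 = 1.141328 >= 1
d/lambda <= 0.5, so the array can scan to endfire without grating lobes: theta_max = 90 deg

90 deg


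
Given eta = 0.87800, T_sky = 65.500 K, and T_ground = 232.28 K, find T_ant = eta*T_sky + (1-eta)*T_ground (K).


T_ant = 0.87800 * 65.500 + (1 - 0.87800) * 232.28 = 85.85 K

85.85 K


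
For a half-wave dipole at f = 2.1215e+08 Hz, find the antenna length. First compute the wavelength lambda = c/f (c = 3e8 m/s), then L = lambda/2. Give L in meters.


lambda = c / f = 3.0000e+08 / 2.1215e+08 = 1.414094 m
L = lambda / 2 = 1.414094 / 2 = 0.7070 m

0.7070 m


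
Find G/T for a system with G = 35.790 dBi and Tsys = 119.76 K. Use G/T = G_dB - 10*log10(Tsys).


G/T = 35.790 - 10*log10(119.76) = 35.790 - 20.78312 = 15.01 dB/K

15.01 dB/K


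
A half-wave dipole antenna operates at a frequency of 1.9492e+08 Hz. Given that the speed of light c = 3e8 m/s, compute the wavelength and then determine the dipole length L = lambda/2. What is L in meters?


lambda = c / f = 3.0000e+08 / 1.9492e+08 = 1.539093 m
L = lambda / 2 = 1.539093 / 2 = 0.7695 m

0.7695 m


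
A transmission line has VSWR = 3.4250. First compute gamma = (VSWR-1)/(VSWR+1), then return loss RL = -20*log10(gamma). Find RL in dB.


gamma = (3.4250 - 1) / (3.4250 + 1) = 0.5480226
RL = -20 * log10(0.5480226) = 5.224 dB

5.224 dB


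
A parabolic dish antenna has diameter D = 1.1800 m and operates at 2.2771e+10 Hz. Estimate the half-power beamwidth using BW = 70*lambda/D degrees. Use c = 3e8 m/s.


lambda = c / f = 3.0000e+08 / 2.2771e+10 = 0.01317465 m
BW = 70 * 0.01317465 / 1.1800 = 0.7815 deg

0.7815 deg


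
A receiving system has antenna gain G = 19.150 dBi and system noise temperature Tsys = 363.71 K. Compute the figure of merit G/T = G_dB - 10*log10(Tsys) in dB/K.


G/T = 19.150 - 10*log10(363.71) = 19.150 - 25.60755 = -6.458 dB/K

-6.458 dB/K


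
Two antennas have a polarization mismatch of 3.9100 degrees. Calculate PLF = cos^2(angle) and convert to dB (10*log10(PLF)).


PLF_linear = cos^2(3.9100 deg) = 0.9953502
PLF_dB = 10 * log10(0.9953502) = -0.02024 dB

-0.02024 dB


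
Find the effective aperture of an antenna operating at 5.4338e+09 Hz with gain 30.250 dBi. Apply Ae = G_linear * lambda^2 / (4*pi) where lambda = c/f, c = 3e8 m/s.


lambda = c / f = 3.0000e+08 / 5.4338e+09 = 0.05520998 m
G_linear = 10^(30.250/10) = 1059.254
Ae = G_linear * lambda^2 / (4*pi) = 1059.254 * 0.05520998^2 / (4*pi) = 0.2569 m^2

0.2569 m^2


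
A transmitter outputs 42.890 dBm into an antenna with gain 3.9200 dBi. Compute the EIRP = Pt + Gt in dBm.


EIRP = Pt + Gt = 42.890 + 3.9200 = 46.81 dBm

46.81 dBm


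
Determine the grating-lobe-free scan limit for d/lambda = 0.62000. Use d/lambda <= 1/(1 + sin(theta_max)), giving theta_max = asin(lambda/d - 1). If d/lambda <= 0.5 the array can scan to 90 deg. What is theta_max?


lambda/d - 1 = 1/0.62000 - 1 = 0.6129032
theta_max = asin(0.6129032) = 37.80 deg

37.80 deg


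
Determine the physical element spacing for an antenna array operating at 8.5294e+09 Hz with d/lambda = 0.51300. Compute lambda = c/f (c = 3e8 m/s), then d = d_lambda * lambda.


lambda = c / f = 3.0000e+08 / 8.5294e+09 = 0.03517246 m
d = 0.51300 * 0.03517246 = 0.01804 m

0.01804 m


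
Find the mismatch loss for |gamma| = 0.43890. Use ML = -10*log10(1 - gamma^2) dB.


ML = -10 * log10(1 - 0.43890^2) = -10 * log10(0.80736679) = 0.9293 dB

0.9293 dB


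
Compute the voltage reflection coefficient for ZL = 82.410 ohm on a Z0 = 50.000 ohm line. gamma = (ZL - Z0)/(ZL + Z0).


gamma = (82.410 - 50.000) / (82.410 + 50.000) = 0.2448

0.2448


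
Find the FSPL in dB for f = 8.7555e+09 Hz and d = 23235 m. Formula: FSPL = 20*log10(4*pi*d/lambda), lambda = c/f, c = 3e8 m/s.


lambda = c / f = 3.0000e+08 / 8.7555e+09 = 0.03426418 m
FSPL = 20 * log10(4*pi*23235/0.03426418) = 138.6 dB

138.6 dB


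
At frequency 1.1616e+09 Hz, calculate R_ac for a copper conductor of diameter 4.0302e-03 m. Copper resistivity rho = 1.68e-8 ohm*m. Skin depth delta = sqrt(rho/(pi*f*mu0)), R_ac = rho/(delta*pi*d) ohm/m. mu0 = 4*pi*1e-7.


delta = sqrt(1.68e-8 / (pi * 1.1616e+09 * 4*pi*1e-7)) = 1.914020e-06 m
R_ac = 1.68e-8 / (1.914020e-06 * pi * 4.0302e-03) = 0.6932 ohm/m

0.6932 ohm/m


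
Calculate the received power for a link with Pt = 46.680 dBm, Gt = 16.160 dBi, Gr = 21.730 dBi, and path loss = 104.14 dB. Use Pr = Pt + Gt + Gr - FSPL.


Pr = 46.680 + 16.160 + 21.730 - 104.14 = -19.57 dBm

-19.57 dBm


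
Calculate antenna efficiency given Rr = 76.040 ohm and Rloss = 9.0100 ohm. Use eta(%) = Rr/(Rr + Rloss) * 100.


eta = 76.040 / (76.040 + 9.0100) * 100 = 89.41%

89.41%


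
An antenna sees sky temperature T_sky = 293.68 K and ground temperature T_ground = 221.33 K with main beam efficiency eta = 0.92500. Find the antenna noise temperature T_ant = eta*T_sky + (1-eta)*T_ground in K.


T_ant = 0.92500 * 293.68 + (1 - 0.92500) * 221.33 = 288.3 K

288.3 K


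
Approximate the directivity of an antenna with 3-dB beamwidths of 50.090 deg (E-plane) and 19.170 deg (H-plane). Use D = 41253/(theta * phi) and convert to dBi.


D_linear = 41253 / (50.090 * 19.170) = 42.96179
D_dBi = 10 * log10(42.96179) = 16.33 dBi

16.33 dBi


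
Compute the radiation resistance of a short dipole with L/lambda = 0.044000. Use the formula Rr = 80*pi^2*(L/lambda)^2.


Rr = 80 * pi^2 * (0.044000)^2 = 80 * 9.869604 * 1.936000e-03 = 1.529 ohm

1.529 ohm


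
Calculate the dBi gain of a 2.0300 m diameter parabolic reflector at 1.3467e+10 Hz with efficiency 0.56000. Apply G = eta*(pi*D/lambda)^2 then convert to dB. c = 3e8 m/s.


lambda = c / f = 3.0000e+08 / 1.3467e+10 = 0.02227668 m
G_linear = 0.56000 * (pi * 2.0300 / 0.02227668)^2 = 45896.43
G_dBi = 10 * log10(45896.43) = 46.62 dBi

46.62 dBi


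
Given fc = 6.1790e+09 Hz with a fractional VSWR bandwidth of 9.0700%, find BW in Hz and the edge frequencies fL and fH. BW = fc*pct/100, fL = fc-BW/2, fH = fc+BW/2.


BW = 6.1790e+09 * 9.0700/100 = 5.604353e+08 Hz
fL = 6.1790e+09 - 5.604353e+08/2 = 5.899e+09 Hz
fH = 6.1790e+09 + 5.604353e+08/2 = 6.459e+09 Hz

BW=5.604e+08 Hz, fL=5.899e+09 Hz, fH=6.459e+09 Hz


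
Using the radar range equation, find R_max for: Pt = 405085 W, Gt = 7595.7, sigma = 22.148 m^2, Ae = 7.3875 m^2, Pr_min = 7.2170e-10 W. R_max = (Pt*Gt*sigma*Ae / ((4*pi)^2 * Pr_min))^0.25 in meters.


R^4 = 405085*7595.7*22.148*7.3875 / ((4*pi)^2 * 7.2170e-10) = 4.417429e+18
R_max = 4.417429e+18^0.25 = 45845 m

45845 m


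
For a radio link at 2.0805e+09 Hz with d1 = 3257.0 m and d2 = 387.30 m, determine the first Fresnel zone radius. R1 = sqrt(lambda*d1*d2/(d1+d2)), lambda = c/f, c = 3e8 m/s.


lambda = c / f = 3.0000e+08 / 2.0805e+09 = 0.1441961 m
R1 = sqrt(0.1441961 * 3257.0 * 387.30 / (3257.0 + 387.30)) = 7.065 m

7.065 m


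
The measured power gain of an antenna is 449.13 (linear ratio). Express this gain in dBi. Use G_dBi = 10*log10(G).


G_dBi = 10 * log10(449.13) = 26.52 dBi

26.52 dBi


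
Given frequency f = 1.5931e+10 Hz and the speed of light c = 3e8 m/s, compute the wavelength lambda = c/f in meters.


lambda = c / f = 3.0000e+08 / 1.5931e+10 = 0.01883 m

0.01883 m


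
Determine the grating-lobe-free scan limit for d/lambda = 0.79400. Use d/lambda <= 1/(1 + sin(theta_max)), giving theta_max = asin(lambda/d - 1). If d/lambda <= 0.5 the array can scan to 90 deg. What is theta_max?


lambda/d - 1 = 1/0.79400 - 1 = 0.2594458
theta_max = asin(0.2594458) = 15.04 deg

15.04 deg


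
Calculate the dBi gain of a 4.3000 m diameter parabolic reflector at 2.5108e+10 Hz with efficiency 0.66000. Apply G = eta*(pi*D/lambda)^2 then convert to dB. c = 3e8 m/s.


lambda = c / f = 3.0000e+08 / 2.5108e+10 = 0.01194838 m
G_linear = 0.66000 * (pi * 4.3000 / 0.01194838)^2 = 843650.4
G_dBi = 10 * log10(843650.4) = 59.26 dBi

59.26 dBi


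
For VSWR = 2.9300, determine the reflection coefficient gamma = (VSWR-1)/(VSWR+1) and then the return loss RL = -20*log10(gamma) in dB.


gamma = (2.9300 - 1) / (2.9300 + 1) = 0.4910941
RL = -20 * log10(0.4910941) = 6.177 dB

6.177 dB


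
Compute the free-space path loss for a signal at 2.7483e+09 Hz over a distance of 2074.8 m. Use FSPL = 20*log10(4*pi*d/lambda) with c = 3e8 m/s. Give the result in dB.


lambda = c / f = 3.0000e+08 / 2.7483e+09 = 0.1091584 m
FSPL = 20 * log10(4*pi*2074.8/0.1091584) = 107.6 dB

107.6 dB


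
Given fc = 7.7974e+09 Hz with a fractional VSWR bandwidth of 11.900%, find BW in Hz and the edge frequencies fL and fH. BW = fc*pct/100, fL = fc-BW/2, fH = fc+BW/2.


BW = 7.7974e+09 * 11.900/100 = 9.278906e+08 Hz
fL = 7.7974e+09 - 9.278906e+08/2 = 7.333e+09 Hz
fH = 7.7974e+09 + 9.278906e+08/2 = 8.261e+09 Hz

BW=9.279e+08 Hz, fL=7.333e+09 Hz, fH=8.261e+09 Hz


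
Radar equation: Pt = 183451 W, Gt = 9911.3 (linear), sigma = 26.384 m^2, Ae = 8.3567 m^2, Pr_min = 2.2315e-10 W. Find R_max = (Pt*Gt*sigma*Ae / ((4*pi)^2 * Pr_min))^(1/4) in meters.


R^4 = 183451*9911.3*26.384*8.3567 / ((4*pi)^2 * 2.2315e-10) = 1.137652e+19
R_max = 1.137652e+19^0.25 = 58077 m

58077 m


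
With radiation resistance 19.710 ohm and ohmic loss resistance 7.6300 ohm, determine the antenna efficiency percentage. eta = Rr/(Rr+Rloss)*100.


eta = 19.710 / (19.710 + 7.6300) * 100 = 72.09%

72.09%


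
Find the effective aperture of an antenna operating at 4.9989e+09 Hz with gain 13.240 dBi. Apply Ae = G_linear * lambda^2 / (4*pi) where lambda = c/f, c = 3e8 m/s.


lambda = c / f = 3.0000e+08 / 4.9989e+09 = 0.06001320 m
G_linear = 10^(13.240/10) = 21.08628
Ae = G_linear * lambda^2 / (4*pi) = 21.08628 * 0.06001320^2 / (4*pi) = 6.043e-03 m^2

6.043e-03 m^2


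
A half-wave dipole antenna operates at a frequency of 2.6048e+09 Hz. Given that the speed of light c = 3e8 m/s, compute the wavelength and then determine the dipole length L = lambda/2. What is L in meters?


lambda = c / f = 3.0000e+08 / 2.6048e+09 = 0.1151720 m
L = lambda / 2 = 0.1151720 / 2 = 0.05759 m

0.05759 m


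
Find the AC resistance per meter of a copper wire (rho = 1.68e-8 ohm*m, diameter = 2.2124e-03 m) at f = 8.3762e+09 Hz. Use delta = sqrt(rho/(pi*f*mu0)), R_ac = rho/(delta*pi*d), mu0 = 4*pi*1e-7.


delta = sqrt(1.68e-8 / (pi * 8.3762e+09 * 4*pi*1e-7)) = 7.127730e-07 m
R_ac = 1.68e-8 / (7.127730e-07 * pi * 2.2124e-03) = 3.391 ohm/m

3.391 ohm/m


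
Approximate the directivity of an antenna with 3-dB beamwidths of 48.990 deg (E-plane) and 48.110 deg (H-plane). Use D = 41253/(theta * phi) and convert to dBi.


D_linear = 41253 / (48.990 * 48.110) = 17.50301
D_dBi = 10 * log10(17.50301) = 12.43 dBi

12.43 dBi


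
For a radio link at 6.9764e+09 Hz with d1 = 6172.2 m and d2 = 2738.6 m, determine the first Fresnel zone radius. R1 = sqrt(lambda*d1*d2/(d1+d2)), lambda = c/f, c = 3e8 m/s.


lambda = c / f = 3.0000e+08 / 6.9764e+09 = 0.04300212 m
R1 = sqrt(0.04300212 * 6172.2 * 2738.6 / (6172.2 + 2738.6)) = 9.032 m

9.032 m


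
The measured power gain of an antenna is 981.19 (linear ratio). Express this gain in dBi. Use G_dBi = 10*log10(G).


G_dBi = 10 * log10(981.19) = 29.92 dBi

29.92 dBi


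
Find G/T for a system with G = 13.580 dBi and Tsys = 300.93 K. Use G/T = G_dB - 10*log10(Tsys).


G/T = 13.580 - 10*log10(300.93) = 13.580 - 24.78465 = -11.20 dB/K

-11.20 dB/K


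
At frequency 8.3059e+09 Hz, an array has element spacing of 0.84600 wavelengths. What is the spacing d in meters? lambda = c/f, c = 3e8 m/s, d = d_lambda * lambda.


lambda = c / f = 3.0000e+08 / 8.3059e+09 = 0.03611890 m
d = 0.84600 * 0.03611890 = 0.03056 m

0.03056 m


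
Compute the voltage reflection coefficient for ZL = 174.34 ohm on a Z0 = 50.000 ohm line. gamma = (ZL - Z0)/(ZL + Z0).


gamma = (174.34 - 50.000) / (174.34 + 50.000) = 0.5542

0.5542


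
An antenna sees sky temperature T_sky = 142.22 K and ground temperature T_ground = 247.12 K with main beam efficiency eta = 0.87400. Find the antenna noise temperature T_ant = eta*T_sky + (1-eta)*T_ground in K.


T_ant = 0.87400 * 142.22 + (1 - 0.87400) * 247.12 = 155.4 K

155.4 K


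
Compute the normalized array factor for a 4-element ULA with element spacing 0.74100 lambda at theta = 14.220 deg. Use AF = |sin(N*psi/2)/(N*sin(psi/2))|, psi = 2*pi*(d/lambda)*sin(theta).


psi = 2*pi*0.74100*sin(14.220 deg) = 1.143687 rad
AF = |sin(4*1.143687/2) / (4*sin(1.143687/2))| = 0.3483

0.3483


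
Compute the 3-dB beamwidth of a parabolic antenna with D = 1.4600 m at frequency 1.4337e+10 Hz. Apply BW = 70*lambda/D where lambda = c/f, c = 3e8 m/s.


lambda = c / f = 3.0000e+08 / 1.4337e+10 = 0.02092488 m
BW = 70 * 0.02092488 / 1.4600 = 1.003 deg

1.003 deg


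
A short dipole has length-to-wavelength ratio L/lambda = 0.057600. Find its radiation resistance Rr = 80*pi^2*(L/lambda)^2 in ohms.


Rr = 80 * pi^2 * (0.057600)^2 = 80 * 9.869604 * 3.317760e-03 = 2.620 ohm

2.620 ohm


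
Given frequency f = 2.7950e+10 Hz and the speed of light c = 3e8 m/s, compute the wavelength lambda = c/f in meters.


lambda = c / f = 3.0000e+08 / 2.7950e+10 = 0.01073 m

0.01073 m


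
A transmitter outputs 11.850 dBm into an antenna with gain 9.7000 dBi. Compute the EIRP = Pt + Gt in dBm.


EIRP = Pt + Gt = 11.850 + 9.7000 = 21.55 dBm

21.55 dBm


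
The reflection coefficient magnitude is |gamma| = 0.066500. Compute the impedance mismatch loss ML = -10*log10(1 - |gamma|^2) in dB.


ML = -10 * log10(1 - 0.066500^2) = -10 * log10(0.99557775) = 0.01925 dB

0.01925 dB


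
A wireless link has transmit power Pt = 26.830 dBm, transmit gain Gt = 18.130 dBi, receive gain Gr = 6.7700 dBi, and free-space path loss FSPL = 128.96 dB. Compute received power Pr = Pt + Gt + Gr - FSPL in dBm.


Pr = 26.830 + 18.130 + 6.7700 - 128.96 = -77.23 dBm

-77.23 dBm


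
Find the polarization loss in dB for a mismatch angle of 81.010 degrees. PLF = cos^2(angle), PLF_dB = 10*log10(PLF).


PLF_linear = cos^2(81.010 deg) = 0.02441784
PLF_dB = 10 * log10(0.02441784) = -16.12 dB

-16.12 dB


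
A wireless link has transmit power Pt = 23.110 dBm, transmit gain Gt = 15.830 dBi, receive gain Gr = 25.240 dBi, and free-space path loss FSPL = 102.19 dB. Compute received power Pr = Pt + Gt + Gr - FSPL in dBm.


Pr = 23.110 + 15.830 + 25.240 - 102.19 = -38.01 dBm

-38.01 dBm


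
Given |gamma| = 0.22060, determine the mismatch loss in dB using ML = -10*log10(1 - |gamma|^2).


ML = -10 * log10(1 - 0.22060^2) = -10 * log10(0.95133564) = 0.2167 dB

0.2167 dB


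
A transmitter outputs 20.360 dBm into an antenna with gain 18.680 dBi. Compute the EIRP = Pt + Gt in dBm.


EIRP = Pt + Gt = 20.360 + 18.680 = 39.04 dBm

39.04 dBm


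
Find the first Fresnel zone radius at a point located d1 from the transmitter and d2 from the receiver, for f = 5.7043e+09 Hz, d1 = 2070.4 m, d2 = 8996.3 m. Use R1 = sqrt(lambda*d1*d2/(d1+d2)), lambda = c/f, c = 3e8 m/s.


lambda = c / f = 3.0000e+08 / 5.7043e+09 = 0.05259190 m
R1 = sqrt(0.05259190 * 2070.4 * 8996.3 / (2070.4 + 8996.3)) = 9.408 m

9.408 m


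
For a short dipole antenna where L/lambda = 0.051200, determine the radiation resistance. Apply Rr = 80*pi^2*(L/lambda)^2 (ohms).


Rr = 80 * pi^2 * (0.051200)^2 = 80 * 9.869604 * 2.621440e-03 = 2.070 ohm

2.070 ohm


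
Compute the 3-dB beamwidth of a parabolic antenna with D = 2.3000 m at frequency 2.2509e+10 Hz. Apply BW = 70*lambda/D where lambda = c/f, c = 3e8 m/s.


lambda = c / f = 3.0000e+08 / 2.2509e+10 = 0.01332800 m
BW = 70 * 0.01332800 / 2.3000 = 0.4056 deg

0.4056 deg


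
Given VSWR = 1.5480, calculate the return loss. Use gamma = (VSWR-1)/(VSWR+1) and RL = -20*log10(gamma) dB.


gamma = (1.5480 - 1) / (1.5480 + 1) = 0.2150706
RL = -20 * log10(0.2150706) = 13.35 dB

13.35 dB


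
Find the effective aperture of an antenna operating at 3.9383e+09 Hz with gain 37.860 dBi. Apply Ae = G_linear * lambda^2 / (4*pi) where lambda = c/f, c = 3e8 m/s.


lambda = c / f = 3.0000e+08 / 3.9383e+09 = 0.07617500 m
G_linear = 10^(37.860/10) = 6109.420
Ae = G_linear * lambda^2 / (4*pi) = 6109.420 * 0.07617500^2 / (4*pi) = 2.821 m^2

2.821 m^2


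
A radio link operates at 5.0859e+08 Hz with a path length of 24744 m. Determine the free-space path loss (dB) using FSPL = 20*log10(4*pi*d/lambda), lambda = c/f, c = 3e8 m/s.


lambda = c / f = 3.0000e+08 / 5.0859e+08 = 0.5898661 m
FSPL = 20 * log10(4*pi*24744/0.5898661) = 114.4 dB

114.4 dB


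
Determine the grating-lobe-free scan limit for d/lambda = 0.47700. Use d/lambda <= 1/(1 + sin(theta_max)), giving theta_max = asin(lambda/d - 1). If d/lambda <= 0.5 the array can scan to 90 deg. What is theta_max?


lambda/d - 1 = 1/0.47700 - 1 = 1.096436 >= 1
d/lambda <= 0.5, so the array can scan to endfire without grating lobes: theta_max = 90 deg

90 deg


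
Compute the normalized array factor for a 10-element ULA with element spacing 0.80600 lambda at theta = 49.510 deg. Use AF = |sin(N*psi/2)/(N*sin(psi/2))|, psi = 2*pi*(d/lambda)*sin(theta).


psi = 2*pi*0.80600*sin(49.510 deg) = 3.851458 rad
AF = |sin(10*3.851458/2) / (10*sin(3.851458/2))| = 0.04229

0.04229


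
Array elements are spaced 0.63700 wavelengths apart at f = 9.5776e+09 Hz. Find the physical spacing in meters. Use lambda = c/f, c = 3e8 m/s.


lambda = c / f = 3.0000e+08 / 9.5776e+09 = 0.03132309 m
d = 0.63700 * 0.03132309 = 0.01995 m

0.01995 m


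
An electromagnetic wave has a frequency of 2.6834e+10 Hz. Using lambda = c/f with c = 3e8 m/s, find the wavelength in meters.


lambda = c / f = 3.0000e+08 / 2.6834e+10 = 0.01118 m

0.01118 m


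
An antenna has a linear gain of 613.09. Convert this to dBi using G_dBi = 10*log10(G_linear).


G_dBi = 10 * log10(613.09) = 27.88 dBi

27.88 dBi


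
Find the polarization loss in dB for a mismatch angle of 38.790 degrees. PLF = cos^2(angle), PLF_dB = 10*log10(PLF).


PLF_linear = cos^2(38.790 deg) = 0.6075381
PLF_dB = 10 * log10(0.6075381) = -2.164 dB

-2.164 dB


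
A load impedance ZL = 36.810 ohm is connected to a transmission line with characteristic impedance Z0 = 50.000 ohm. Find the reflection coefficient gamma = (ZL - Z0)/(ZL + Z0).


gamma = (36.810 - 50.000) / (36.810 + 50.000) = -0.1519

-0.1519


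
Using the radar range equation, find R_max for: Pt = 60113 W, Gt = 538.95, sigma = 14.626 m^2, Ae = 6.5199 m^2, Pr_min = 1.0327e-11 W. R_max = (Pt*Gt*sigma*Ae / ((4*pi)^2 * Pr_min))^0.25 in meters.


R^4 = 60113*538.95*14.626*6.5199 / ((4*pi)^2 * 1.0327e-11) = 1.894478e+18
R_max = 1.894478e+18^0.25 = 37100 m

37100 m


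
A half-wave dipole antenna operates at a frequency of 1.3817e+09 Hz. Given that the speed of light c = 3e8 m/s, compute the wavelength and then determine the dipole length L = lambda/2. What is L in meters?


lambda = c / f = 3.0000e+08 / 1.3817e+09 = 0.2171238 m
L = lambda / 2 = 0.2171238 / 2 = 0.1086 m

0.1086 m


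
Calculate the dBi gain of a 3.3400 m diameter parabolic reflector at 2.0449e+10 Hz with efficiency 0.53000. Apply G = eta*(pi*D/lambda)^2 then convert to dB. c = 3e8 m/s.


lambda = c / f = 3.0000e+08 / 2.0449e+10 = 0.01467064 m
G_linear = 0.53000 * (pi * 3.3400 / 0.01467064)^2 = 271125.5
G_dBi = 10 * log10(271125.5) = 54.33 dBi

54.33 dBi


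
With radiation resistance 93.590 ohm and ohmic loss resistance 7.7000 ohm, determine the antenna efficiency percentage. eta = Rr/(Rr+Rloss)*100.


eta = 93.590 / (93.590 + 7.7000) * 100 = 92.40%

92.40%


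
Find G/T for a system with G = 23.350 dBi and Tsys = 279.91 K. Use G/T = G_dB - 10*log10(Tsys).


G/T = 23.350 - 10*log10(279.91) = 23.350 - 24.47018 = -1.120 dB/K

-1.120 dB/K


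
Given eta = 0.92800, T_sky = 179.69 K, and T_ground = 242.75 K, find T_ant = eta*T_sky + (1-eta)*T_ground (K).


T_ant = 0.92800 * 179.69 + (1 - 0.92800) * 242.75 = 184.2 K

184.2 K


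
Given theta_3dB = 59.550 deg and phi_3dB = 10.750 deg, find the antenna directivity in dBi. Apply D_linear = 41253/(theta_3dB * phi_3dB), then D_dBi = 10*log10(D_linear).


D_linear = 41253 / (59.550 * 10.750) = 64.44145
D_dBi = 10 * log10(64.44145) = 18.09 dBi

18.09 dBi


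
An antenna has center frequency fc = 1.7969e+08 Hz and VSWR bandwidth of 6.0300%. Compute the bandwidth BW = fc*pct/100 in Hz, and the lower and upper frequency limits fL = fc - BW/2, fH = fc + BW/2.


BW = 1.7969e+08 * 6.0300/100 = 1.083531e+07 Hz
fL = 1.7969e+08 - 1.083531e+07/2 = 1.743e+08 Hz
fH = 1.7969e+08 + 1.083531e+07/2 = 1.851e+08 Hz

BW=1.084e+07 Hz, fL=1.743e+08 Hz, fH=1.851e+08 Hz


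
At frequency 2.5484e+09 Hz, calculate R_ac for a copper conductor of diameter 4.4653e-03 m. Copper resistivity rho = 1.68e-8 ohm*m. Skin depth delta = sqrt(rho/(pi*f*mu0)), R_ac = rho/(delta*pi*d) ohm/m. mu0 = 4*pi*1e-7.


delta = sqrt(1.68e-8 / (pi * 2.5484e+09 * 4*pi*1e-7)) = 1.292233e-06 m
R_ac = 1.68e-8 / (1.292233e-06 * pi * 4.4653e-03) = 0.9268 ohm/m

0.9268 ohm/m


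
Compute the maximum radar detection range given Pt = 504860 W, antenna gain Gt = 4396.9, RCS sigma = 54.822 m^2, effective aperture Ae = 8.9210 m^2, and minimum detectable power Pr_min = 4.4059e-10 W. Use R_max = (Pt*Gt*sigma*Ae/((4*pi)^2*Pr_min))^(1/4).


R^4 = 504860*4396.9*54.822*8.9210 / ((4*pi)^2 * 4.4059e-10) = 1.560384e+19
R_max = 1.560384e+19^0.25 = 62850 m

62850 m


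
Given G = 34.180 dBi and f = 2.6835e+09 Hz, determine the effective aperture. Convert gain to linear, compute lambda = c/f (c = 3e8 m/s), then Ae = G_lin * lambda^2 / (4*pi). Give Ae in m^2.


lambda = c / f = 3.0000e+08 / 2.6835e+09 = 0.1117943 m
G_linear = 10^(34.180/10) = 2618.183
Ae = G_linear * lambda^2 / (4*pi) = 2618.183 * 0.1117943^2 / (4*pi) = 2.604 m^2

2.604 m^2


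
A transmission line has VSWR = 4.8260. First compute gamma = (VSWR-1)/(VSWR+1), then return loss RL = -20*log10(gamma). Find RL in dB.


gamma = (4.8260 - 1) / (4.8260 + 1) = 0.6567113
RL = -20 * log10(0.6567113) = 3.653 dB

3.653 dB


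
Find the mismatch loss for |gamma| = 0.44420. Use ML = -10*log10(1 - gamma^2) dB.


ML = -10 * log10(1 - 0.44420^2) = -10 * log10(0.80268636) = 0.9545 dB

0.9545 dB


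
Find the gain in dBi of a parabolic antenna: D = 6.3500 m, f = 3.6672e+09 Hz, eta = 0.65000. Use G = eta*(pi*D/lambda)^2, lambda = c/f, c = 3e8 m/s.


lambda = c / f = 3.0000e+08 / 3.6672e+09 = 0.08180628 m
G_linear = 0.65000 * (pi * 6.3500 / 0.08180628)^2 = 38653.36
G_dBi = 10 * log10(38653.36) = 45.87 dBi

45.87 dBi


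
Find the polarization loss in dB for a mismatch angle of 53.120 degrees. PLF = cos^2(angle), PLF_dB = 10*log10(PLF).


PLF_linear = cos^2(53.120 deg) = 0.3601693
PLF_dB = 10 * log10(0.3601693) = -4.435 dB

-4.435 dB
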